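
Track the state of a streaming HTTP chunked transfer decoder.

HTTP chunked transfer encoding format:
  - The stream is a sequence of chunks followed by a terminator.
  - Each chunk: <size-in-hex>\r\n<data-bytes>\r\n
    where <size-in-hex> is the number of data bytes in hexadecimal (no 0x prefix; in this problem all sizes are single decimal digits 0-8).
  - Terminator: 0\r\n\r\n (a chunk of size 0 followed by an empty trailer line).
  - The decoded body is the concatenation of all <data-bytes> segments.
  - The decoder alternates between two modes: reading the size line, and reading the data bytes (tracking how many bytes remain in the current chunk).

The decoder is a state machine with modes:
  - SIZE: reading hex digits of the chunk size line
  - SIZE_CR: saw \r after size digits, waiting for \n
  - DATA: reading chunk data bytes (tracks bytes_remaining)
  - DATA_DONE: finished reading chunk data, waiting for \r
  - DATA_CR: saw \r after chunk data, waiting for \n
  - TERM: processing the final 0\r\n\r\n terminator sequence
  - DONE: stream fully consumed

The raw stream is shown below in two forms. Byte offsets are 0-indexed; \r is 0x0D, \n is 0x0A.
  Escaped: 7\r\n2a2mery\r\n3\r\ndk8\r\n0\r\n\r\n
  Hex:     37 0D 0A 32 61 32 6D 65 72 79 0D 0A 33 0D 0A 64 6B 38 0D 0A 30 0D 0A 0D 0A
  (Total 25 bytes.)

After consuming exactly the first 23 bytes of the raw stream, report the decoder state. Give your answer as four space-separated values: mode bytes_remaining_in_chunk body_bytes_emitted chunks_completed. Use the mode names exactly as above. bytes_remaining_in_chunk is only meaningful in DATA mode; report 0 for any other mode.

Byte 0 = '7': mode=SIZE remaining=0 emitted=0 chunks_done=0
Byte 1 = 0x0D: mode=SIZE_CR remaining=0 emitted=0 chunks_done=0
Byte 2 = 0x0A: mode=DATA remaining=7 emitted=0 chunks_done=0
Byte 3 = '2': mode=DATA remaining=6 emitted=1 chunks_done=0
Byte 4 = 'a': mode=DATA remaining=5 emitted=2 chunks_done=0
Byte 5 = '2': mode=DATA remaining=4 emitted=3 chunks_done=0
Byte 6 = 'm': mode=DATA remaining=3 emitted=4 chunks_done=0
Byte 7 = 'e': mode=DATA remaining=2 emitted=5 chunks_done=0
Byte 8 = 'r': mode=DATA remaining=1 emitted=6 chunks_done=0
Byte 9 = 'y': mode=DATA_DONE remaining=0 emitted=7 chunks_done=0
Byte 10 = 0x0D: mode=DATA_CR remaining=0 emitted=7 chunks_done=0
Byte 11 = 0x0A: mode=SIZE remaining=0 emitted=7 chunks_done=1
Byte 12 = '3': mode=SIZE remaining=0 emitted=7 chunks_done=1
Byte 13 = 0x0D: mode=SIZE_CR remaining=0 emitted=7 chunks_done=1
Byte 14 = 0x0A: mode=DATA remaining=3 emitted=7 chunks_done=1
Byte 15 = 'd': mode=DATA remaining=2 emitted=8 chunks_done=1
Byte 16 = 'k': mode=DATA remaining=1 emitted=9 chunks_done=1
Byte 17 = '8': mode=DATA_DONE remaining=0 emitted=10 chunks_done=1
Byte 18 = 0x0D: mode=DATA_CR remaining=0 emitted=10 chunks_done=1
Byte 19 = 0x0A: mode=SIZE remaining=0 emitted=10 chunks_done=2
Byte 20 = '0': mode=SIZE remaining=0 emitted=10 chunks_done=2
Byte 21 = 0x0D: mode=SIZE_CR remaining=0 emitted=10 chunks_done=2
Byte 22 = 0x0A: mode=TERM remaining=0 emitted=10 chunks_done=2

Answer: TERM 0 10 2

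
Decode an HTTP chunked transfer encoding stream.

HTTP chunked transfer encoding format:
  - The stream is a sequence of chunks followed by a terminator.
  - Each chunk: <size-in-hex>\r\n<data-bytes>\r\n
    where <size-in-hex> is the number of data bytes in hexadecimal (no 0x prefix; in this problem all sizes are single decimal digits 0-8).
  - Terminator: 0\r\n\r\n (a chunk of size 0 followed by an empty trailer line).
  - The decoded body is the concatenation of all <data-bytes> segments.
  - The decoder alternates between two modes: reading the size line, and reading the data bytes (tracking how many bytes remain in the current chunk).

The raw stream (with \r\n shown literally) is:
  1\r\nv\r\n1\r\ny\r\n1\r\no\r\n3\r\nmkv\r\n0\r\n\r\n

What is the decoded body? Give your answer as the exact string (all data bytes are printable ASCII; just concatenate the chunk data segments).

Chunk 1: stream[0..1]='1' size=0x1=1, data at stream[3..4]='v' -> body[0..1], body so far='v'
Chunk 2: stream[6..7]='1' size=0x1=1, data at stream[9..10]='y' -> body[1..2], body so far='vy'
Chunk 3: stream[12..13]='1' size=0x1=1, data at stream[15..16]='o' -> body[2..3], body so far='vyo'
Chunk 4: stream[18..19]='3' size=0x3=3, data at stream[21..24]='mkv' -> body[3..6], body so far='vyomkv'
Chunk 5: stream[26..27]='0' size=0 (terminator). Final body='vyomkv' (6 bytes)

Answer: vyomkv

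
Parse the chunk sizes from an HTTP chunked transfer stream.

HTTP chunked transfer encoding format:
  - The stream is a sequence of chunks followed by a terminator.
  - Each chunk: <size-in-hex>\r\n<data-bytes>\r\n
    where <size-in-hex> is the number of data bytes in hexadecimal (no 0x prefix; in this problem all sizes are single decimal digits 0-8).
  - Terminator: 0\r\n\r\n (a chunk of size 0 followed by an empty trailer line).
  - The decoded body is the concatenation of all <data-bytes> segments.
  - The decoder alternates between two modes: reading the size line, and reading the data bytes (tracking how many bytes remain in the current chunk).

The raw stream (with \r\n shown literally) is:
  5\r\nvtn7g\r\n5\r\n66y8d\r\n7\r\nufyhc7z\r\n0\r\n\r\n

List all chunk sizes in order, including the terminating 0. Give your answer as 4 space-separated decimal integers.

Answer: 5 5 7 0

Derivation:
Chunk 1: stream[0..1]='5' size=0x5=5, data at stream[3..8]='vtn7g' -> body[0..5], body so far='vtn7g'
Chunk 2: stream[10..11]='5' size=0x5=5, data at stream[13..18]='66y8d' -> body[5..10], body so far='vtn7g66y8d'
Chunk 3: stream[20..21]='7' size=0x7=7, data at stream[23..30]='ufyhc7z' -> body[10..17], body so far='vtn7g66y8dufyhc7z'
Chunk 4: stream[32..33]='0' size=0 (terminator). Final body='vtn7g66y8dufyhc7z' (17 bytes)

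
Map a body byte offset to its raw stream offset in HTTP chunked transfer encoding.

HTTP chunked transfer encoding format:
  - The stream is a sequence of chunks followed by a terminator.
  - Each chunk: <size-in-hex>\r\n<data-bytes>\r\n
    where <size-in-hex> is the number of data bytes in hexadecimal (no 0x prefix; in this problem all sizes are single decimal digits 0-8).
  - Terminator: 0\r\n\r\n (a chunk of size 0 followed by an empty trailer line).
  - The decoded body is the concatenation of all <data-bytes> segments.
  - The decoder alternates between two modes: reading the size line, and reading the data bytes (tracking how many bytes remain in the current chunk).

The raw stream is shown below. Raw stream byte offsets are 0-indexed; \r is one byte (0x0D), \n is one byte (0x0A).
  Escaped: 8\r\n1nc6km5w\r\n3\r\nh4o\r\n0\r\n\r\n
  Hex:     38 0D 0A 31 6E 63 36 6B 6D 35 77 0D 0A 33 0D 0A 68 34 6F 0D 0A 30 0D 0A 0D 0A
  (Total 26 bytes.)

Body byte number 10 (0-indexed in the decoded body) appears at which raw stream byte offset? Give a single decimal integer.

Chunk 1: stream[0..1]='8' size=0x8=8, data at stream[3..11]='1nc6km5w' -> body[0..8], body so far='1nc6km5w'
Chunk 2: stream[13..14]='3' size=0x3=3, data at stream[16..19]='h4o' -> body[8..11], body so far='1nc6km5wh4o'
Chunk 3: stream[21..22]='0' size=0 (terminator). Final body='1nc6km5wh4o' (11 bytes)
Body byte 10 at stream offset 18

Answer: 18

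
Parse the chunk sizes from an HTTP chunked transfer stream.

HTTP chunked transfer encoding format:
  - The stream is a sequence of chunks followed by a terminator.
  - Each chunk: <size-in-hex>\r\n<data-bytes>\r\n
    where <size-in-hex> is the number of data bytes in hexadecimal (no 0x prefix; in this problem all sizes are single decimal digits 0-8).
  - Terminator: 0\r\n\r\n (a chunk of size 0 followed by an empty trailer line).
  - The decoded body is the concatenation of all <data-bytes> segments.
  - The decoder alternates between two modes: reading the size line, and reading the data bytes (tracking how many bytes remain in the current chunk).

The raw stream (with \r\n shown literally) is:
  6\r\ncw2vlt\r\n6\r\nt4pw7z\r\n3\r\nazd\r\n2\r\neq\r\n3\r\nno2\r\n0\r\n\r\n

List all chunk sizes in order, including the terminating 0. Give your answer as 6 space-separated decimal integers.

Chunk 1: stream[0..1]='6' size=0x6=6, data at stream[3..9]='cw2vlt' -> body[0..6], body so far='cw2vlt'
Chunk 2: stream[11..12]='6' size=0x6=6, data at stream[14..20]='t4pw7z' -> body[6..12], body so far='cw2vltt4pw7z'
Chunk 3: stream[22..23]='3' size=0x3=3, data at stream[25..28]='azd' -> body[12..15], body so far='cw2vltt4pw7zazd'
Chunk 4: stream[30..31]='2' size=0x2=2, data at stream[33..35]='eq' -> body[15..17], body so far='cw2vltt4pw7zazdeq'
Chunk 5: stream[37..38]='3' size=0x3=3, data at stream[40..43]='no2' -> body[17..20], body so far='cw2vltt4pw7zazdeqno2'
Chunk 6: stream[45..46]='0' size=0 (terminator). Final body='cw2vltt4pw7zazdeqno2' (20 bytes)

Answer: 6 6 3 2 3 0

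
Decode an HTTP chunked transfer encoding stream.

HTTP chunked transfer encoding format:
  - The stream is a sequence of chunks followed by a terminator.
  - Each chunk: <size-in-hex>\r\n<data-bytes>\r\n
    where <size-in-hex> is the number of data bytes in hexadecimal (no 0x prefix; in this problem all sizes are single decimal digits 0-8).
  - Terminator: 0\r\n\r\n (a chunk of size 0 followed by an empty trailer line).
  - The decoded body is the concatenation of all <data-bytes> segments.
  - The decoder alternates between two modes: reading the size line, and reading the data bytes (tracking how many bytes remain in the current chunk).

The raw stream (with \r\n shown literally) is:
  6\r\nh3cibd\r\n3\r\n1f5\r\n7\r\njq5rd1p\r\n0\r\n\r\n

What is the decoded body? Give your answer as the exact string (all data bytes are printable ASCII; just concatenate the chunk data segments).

Answer: h3cibd1f5jq5rd1p

Derivation:
Chunk 1: stream[0..1]='6' size=0x6=6, data at stream[3..9]='h3cibd' -> body[0..6], body so far='h3cibd'
Chunk 2: stream[11..12]='3' size=0x3=3, data at stream[14..17]='1f5' -> body[6..9], body so far='h3cibd1f5'
Chunk 3: stream[19..20]='7' size=0x7=7, data at stream[22..29]='jq5rd1p' -> body[9..16], body so far='h3cibd1f5jq5rd1p'
Chunk 4: stream[31..32]='0' size=0 (terminator). Final body='h3cibd1f5jq5rd1p' (16 bytes)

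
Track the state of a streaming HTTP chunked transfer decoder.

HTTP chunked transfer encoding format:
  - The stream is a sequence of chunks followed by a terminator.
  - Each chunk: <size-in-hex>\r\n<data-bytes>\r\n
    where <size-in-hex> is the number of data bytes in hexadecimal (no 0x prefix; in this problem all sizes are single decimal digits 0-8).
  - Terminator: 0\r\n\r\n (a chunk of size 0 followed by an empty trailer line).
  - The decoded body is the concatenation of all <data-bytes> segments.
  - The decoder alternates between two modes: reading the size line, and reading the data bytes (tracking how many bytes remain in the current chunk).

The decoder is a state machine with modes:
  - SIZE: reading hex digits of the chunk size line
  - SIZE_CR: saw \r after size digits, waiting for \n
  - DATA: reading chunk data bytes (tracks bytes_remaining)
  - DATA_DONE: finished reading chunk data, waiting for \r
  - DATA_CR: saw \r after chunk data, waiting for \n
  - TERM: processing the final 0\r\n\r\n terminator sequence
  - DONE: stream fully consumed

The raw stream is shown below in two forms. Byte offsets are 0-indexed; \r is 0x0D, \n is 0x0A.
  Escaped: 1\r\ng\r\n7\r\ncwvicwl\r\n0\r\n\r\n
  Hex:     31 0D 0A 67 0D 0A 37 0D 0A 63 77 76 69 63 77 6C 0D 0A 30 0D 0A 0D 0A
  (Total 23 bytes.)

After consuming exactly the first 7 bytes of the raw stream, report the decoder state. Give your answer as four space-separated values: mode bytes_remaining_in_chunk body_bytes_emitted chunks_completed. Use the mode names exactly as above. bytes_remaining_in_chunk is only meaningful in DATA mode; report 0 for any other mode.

Byte 0 = '1': mode=SIZE remaining=0 emitted=0 chunks_done=0
Byte 1 = 0x0D: mode=SIZE_CR remaining=0 emitted=0 chunks_done=0
Byte 2 = 0x0A: mode=DATA remaining=1 emitted=0 chunks_done=0
Byte 3 = 'g': mode=DATA_DONE remaining=0 emitted=1 chunks_done=0
Byte 4 = 0x0D: mode=DATA_CR remaining=0 emitted=1 chunks_done=0
Byte 5 = 0x0A: mode=SIZE remaining=0 emitted=1 chunks_done=1
Byte 6 = '7': mode=SIZE remaining=0 emitted=1 chunks_done=1

Answer: SIZE 0 1 1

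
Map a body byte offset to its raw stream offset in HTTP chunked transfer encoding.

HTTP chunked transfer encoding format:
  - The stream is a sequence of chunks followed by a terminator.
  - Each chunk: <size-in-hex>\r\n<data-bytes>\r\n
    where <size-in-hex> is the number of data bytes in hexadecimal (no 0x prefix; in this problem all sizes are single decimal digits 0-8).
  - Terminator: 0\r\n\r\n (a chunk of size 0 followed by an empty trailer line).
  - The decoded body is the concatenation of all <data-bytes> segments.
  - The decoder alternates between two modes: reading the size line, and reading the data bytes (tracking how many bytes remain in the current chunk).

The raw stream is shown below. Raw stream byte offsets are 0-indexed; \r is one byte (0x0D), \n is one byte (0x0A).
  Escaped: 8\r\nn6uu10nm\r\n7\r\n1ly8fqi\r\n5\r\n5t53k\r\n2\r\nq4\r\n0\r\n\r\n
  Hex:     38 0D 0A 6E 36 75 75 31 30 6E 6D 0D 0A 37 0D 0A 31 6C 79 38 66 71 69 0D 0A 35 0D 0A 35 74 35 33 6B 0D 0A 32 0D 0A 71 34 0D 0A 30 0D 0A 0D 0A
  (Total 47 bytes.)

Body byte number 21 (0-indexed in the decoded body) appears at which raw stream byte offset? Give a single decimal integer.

Chunk 1: stream[0..1]='8' size=0x8=8, data at stream[3..11]='n6uu10nm' -> body[0..8], body so far='n6uu10nm'
Chunk 2: stream[13..14]='7' size=0x7=7, data at stream[16..23]='1ly8fqi' -> body[8..15], body so far='n6uu10nm1ly8fqi'
Chunk 3: stream[25..26]='5' size=0x5=5, data at stream[28..33]='5t53k' -> body[15..20], body so far='n6uu10nm1ly8fqi5t53k'
Chunk 4: stream[35..36]='2' size=0x2=2, data at stream[38..40]='q4' -> body[20..22], body so far='n6uu10nm1ly8fqi5t53kq4'
Chunk 5: stream[42..43]='0' size=0 (terminator). Final body='n6uu10nm1ly8fqi5t53kq4' (22 bytes)
Body byte 21 at stream offset 39

Answer: 39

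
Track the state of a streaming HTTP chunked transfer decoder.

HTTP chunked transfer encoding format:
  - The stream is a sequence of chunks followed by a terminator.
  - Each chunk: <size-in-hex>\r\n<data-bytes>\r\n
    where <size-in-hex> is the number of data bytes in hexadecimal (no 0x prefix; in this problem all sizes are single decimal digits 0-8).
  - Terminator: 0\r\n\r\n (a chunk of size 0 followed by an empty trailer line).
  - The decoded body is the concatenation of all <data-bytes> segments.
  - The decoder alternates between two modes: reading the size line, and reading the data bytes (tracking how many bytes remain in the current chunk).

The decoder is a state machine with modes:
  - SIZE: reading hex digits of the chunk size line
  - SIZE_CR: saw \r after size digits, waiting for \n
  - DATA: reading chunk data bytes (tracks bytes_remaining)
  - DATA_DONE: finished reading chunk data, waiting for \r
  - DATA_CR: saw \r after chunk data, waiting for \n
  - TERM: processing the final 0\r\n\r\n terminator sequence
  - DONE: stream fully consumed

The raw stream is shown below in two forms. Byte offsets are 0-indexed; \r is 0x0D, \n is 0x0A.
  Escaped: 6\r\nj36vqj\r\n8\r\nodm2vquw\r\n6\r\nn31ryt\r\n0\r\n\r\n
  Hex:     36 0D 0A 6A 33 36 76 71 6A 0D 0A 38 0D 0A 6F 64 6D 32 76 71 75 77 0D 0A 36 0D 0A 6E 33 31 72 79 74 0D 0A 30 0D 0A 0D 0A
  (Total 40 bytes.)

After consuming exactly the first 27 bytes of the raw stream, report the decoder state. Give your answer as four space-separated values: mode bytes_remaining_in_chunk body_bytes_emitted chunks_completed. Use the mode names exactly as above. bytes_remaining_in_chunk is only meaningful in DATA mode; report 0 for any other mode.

Answer: DATA 6 14 2

Derivation:
Byte 0 = '6': mode=SIZE remaining=0 emitted=0 chunks_done=0
Byte 1 = 0x0D: mode=SIZE_CR remaining=0 emitted=0 chunks_done=0
Byte 2 = 0x0A: mode=DATA remaining=6 emitted=0 chunks_done=0
Byte 3 = 'j': mode=DATA remaining=5 emitted=1 chunks_done=0
Byte 4 = '3': mode=DATA remaining=4 emitted=2 chunks_done=0
Byte 5 = '6': mode=DATA remaining=3 emitted=3 chunks_done=0
Byte 6 = 'v': mode=DATA remaining=2 emitted=4 chunks_done=0
Byte 7 = 'q': mode=DATA remaining=1 emitted=5 chunks_done=0
Byte 8 = 'j': mode=DATA_DONE remaining=0 emitted=6 chunks_done=0
Byte 9 = 0x0D: mode=DATA_CR remaining=0 emitted=6 chunks_done=0
Byte 10 = 0x0A: mode=SIZE remaining=0 emitted=6 chunks_done=1
Byte 11 = '8': mode=SIZE remaining=0 emitted=6 chunks_done=1
Byte 12 = 0x0D: mode=SIZE_CR remaining=0 emitted=6 chunks_done=1
Byte 13 = 0x0A: mode=DATA remaining=8 emitted=6 chunks_done=1
Byte 14 = 'o': mode=DATA remaining=7 emitted=7 chunks_done=1
Byte 15 = 'd': mode=DATA remaining=6 emitted=8 chunks_done=1
Byte 16 = 'm': mode=DATA remaining=5 emitted=9 chunks_done=1
Byte 17 = '2': mode=DATA remaining=4 emitted=10 chunks_done=1
Byte 18 = 'v': mode=DATA remaining=3 emitted=11 chunks_done=1
Byte 19 = 'q': mode=DATA remaining=2 emitted=12 chunks_done=1
Byte 20 = 'u': mode=DATA remaining=1 emitted=13 chunks_done=1
Byte 21 = 'w': mode=DATA_DONE remaining=0 emitted=14 chunks_done=1
Byte 22 = 0x0D: mode=DATA_CR remaining=0 emitted=14 chunks_done=1
Byte 23 = 0x0A: mode=SIZE remaining=0 emitted=14 chunks_done=2
Byte 24 = '6': mode=SIZE remaining=0 emitted=14 chunks_done=2
Byte 25 = 0x0D: mode=SIZE_CR remaining=0 emitted=14 chunks_done=2
Byte 26 = 0x0A: mode=DATA remaining=6 emitted=14 chunks_done=2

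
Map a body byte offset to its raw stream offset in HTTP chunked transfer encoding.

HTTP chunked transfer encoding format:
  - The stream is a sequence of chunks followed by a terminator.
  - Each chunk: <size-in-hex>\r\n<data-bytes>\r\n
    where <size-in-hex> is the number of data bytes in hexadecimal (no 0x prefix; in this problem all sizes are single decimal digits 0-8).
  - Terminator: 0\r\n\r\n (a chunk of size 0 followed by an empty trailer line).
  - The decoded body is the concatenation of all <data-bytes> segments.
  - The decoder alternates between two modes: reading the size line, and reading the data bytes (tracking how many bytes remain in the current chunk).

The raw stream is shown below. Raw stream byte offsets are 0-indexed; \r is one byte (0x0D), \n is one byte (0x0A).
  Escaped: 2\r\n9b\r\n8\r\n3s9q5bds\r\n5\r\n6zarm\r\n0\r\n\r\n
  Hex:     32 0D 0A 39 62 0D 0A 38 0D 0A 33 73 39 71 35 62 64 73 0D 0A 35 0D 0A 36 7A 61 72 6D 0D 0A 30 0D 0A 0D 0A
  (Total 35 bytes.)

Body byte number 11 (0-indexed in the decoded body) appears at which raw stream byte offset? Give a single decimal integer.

Chunk 1: stream[0..1]='2' size=0x2=2, data at stream[3..5]='9b' -> body[0..2], body so far='9b'
Chunk 2: stream[7..8]='8' size=0x8=8, data at stream[10..18]='3s9q5bds' -> body[2..10], body so far='9b3s9q5bds'
Chunk 3: stream[20..21]='5' size=0x5=5, data at stream[23..28]='6zarm' -> body[10..15], body so far='9b3s9q5bds6zarm'
Chunk 4: stream[30..31]='0' size=0 (terminator). Final body='9b3s9q5bds6zarm' (15 bytes)
Body byte 11 at stream offset 24

Answer: 24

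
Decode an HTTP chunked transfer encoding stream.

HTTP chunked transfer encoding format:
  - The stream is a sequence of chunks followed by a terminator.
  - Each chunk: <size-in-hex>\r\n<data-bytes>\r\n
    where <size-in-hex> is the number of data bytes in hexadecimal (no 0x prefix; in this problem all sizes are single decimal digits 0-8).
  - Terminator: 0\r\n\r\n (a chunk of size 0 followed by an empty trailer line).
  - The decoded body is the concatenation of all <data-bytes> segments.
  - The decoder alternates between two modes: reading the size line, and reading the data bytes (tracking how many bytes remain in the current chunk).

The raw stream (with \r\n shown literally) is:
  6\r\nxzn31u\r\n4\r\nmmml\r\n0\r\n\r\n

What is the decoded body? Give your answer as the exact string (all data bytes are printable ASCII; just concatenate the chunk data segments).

Answer: xzn31ummml

Derivation:
Chunk 1: stream[0..1]='6' size=0x6=6, data at stream[3..9]='xzn31u' -> body[0..6], body so far='xzn31u'
Chunk 2: stream[11..12]='4' size=0x4=4, data at stream[14..18]='mmml' -> body[6..10], body so far='xzn31ummml'
Chunk 3: stream[20..21]='0' size=0 (terminator). Final body='xzn31ummml' (10 bytes)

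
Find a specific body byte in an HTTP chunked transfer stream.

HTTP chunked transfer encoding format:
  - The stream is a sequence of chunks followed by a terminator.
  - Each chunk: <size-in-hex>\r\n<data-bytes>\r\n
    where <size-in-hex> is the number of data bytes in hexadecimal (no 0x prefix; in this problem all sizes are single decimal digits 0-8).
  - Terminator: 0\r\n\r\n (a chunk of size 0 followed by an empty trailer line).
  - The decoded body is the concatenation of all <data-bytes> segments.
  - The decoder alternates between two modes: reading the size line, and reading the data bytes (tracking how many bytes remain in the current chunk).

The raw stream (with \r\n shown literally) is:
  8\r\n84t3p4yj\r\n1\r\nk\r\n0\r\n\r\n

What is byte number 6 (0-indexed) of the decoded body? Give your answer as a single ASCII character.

Answer: y

Derivation:
Chunk 1: stream[0..1]='8' size=0x8=8, data at stream[3..11]='84t3p4yj' -> body[0..8], body so far='84t3p4yj'
Chunk 2: stream[13..14]='1' size=0x1=1, data at stream[16..17]='k' -> body[8..9], body so far='84t3p4yjk'
Chunk 3: stream[19..20]='0' size=0 (terminator). Final body='84t3p4yjk' (9 bytes)
Body byte 6 = 'y'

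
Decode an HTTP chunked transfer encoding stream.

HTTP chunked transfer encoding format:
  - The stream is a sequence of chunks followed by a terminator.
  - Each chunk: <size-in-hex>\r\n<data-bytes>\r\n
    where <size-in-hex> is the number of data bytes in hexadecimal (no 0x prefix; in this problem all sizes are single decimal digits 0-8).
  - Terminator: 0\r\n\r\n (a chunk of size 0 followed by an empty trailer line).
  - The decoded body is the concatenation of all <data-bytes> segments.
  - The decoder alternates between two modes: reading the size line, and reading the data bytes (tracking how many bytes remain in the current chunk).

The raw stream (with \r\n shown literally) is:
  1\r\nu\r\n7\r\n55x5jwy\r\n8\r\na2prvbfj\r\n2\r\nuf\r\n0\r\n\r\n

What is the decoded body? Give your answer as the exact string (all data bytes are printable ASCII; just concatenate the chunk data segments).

Chunk 1: stream[0..1]='1' size=0x1=1, data at stream[3..4]='u' -> body[0..1], body so far='u'
Chunk 2: stream[6..7]='7' size=0x7=7, data at stream[9..16]='55x5jwy' -> body[1..8], body so far='u55x5jwy'
Chunk 3: stream[18..19]='8' size=0x8=8, data at stream[21..29]='a2prvbfj' -> body[8..16], body so far='u55x5jwya2prvbfj'
Chunk 4: stream[31..32]='2' size=0x2=2, data at stream[34..36]='uf' -> body[16..18], body so far='u55x5jwya2prvbfjuf'
Chunk 5: stream[38..39]='0' size=0 (terminator). Final body='u55x5jwya2prvbfjuf' (18 bytes)

Answer: u55x5jwya2prvbfjuf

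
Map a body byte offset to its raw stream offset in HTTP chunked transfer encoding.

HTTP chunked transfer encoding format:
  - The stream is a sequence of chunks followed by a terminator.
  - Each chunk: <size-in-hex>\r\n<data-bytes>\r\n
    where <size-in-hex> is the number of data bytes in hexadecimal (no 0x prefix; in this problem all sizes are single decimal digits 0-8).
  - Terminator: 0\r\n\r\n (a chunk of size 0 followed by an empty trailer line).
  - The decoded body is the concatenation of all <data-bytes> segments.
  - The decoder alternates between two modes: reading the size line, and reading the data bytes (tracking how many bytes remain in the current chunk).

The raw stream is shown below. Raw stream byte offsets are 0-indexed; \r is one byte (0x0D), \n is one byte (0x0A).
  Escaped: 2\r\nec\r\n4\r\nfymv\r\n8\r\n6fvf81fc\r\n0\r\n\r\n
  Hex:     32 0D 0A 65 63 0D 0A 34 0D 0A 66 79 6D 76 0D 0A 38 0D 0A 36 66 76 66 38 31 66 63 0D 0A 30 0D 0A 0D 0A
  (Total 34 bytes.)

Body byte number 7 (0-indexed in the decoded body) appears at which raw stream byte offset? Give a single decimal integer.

Answer: 20

Derivation:
Chunk 1: stream[0..1]='2' size=0x2=2, data at stream[3..5]='ec' -> body[0..2], body so far='ec'
Chunk 2: stream[7..8]='4' size=0x4=4, data at stream[10..14]='fymv' -> body[2..6], body so far='ecfymv'
Chunk 3: stream[16..17]='8' size=0x8=8, data at stream[19..27]='6fvf81fc' -> body[6..14], body so far='ecfymv6fvf81fc'
Chunk 4: stream[29..30]='0' size=0 (terminator). Final body='ecfymv6fvf81fc' (14 bytes)
Body byte 7 at stream offset 20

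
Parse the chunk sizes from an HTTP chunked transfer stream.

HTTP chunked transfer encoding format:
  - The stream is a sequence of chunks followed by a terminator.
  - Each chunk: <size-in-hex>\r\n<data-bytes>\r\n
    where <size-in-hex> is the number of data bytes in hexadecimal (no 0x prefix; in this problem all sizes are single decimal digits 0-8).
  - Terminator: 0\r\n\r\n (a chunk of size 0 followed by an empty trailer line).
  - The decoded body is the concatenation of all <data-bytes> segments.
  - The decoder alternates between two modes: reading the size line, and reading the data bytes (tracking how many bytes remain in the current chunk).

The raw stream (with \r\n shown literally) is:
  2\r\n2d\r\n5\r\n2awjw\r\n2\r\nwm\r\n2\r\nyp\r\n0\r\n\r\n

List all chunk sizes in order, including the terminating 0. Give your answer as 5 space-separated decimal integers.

Chunk 1: stream[0..1]='2' size=0x2=2, data at stream[3..5]='2d' -> body[0..2], body so far='2d'
Chunk 2: stream[7..8]='5' size=0x5=5, data at stream[10..15]='2awjw' -> body[2..7], body so far='2d2awjw'
Chunk 3: stream[17..18]='2' size=0x2=2, data at stream[20..22]='wm' -> body[7..9], body so far='2d2awjwwm'
Chunk 4: stream[24..25]='2' size=0x2=2, data at stream[27..29]='yp' -> body[9..11], body so far='2d2awjwwmyp'
Chunk 5: stream[31..32]='0' size=0 (terminator). Final body='2d2awjwwmyp' (11 bytes)

Answer: 2 5 2 2 0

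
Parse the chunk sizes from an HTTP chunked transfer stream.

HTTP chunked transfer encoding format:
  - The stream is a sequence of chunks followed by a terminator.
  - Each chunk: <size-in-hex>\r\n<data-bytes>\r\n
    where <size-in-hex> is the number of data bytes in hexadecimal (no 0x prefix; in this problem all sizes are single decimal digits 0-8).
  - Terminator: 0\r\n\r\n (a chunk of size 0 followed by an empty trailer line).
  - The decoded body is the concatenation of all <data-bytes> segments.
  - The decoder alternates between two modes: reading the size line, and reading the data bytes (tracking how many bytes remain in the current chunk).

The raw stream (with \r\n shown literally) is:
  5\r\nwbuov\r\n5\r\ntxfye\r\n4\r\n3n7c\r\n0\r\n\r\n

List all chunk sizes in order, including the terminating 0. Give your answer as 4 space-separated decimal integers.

Chunk 1: stream[0..1]='5' size=0x5=5, data at stream[3..8]='wbuov' -> body[0..5], body so far='wbuov'
Chunk 2: stream[10..11]='5' size=0x5=5, data at stream[13..18]='txfye' -> body[5..10], body so far='wbuovtxfye'
Chunk 3: stream[20..21]='4' size=0x4=4, data at stream[23..27]='3n7c' -> body[10..14], body so far='wbuovtxfye3n7c'
Chunk 4: stream[29..30]='0' size=0 (terminator). Final body='wbuovtxfye3n7c' (14 bytes)

Answer: 5 5 4 0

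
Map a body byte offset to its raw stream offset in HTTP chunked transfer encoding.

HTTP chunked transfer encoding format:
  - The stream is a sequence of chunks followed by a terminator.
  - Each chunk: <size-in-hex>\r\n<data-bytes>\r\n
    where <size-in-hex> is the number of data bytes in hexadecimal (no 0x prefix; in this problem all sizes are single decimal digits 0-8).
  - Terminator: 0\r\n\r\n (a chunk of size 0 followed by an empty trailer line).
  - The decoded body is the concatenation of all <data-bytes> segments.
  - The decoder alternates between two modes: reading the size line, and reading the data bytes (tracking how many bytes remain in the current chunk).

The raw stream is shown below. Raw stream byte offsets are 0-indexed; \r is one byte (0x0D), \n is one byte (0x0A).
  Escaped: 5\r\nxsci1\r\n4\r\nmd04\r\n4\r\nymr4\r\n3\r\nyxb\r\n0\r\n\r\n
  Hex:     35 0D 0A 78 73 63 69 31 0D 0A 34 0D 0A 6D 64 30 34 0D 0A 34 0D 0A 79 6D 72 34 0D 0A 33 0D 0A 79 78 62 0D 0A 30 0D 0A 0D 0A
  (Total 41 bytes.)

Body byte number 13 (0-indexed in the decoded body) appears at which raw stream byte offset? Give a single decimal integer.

Chunk 1: stream[0..1]='5' size=0x5=5, data at stream[3..8]='xsci1' -> body[0..5], body so far='xsci1'
Chunk 2: stream[10..11]='4' size=0x4=4, data at stream[13..17]='md04' -> body[5..9], body so far='xsci1md04'
Chunk 3: stream[19..20]='4' size=0x4=4, data at stream[22..26]='ymr4' -> body[9..13], body so far='xsci1md04ymr4'
Chunk 4: stream[28..29]='3' size=0x3=3, data at stream[31..34]='yxb' -> body[13..16], body so far='xsci1md04ymr4yxb'
Chunk 5: stream[36..37]='0' size=0 (terminator). Final body='xsci1md04ymr4yxb' (16 bytes)
Body byte 13 at stream offset 31

Answer: 31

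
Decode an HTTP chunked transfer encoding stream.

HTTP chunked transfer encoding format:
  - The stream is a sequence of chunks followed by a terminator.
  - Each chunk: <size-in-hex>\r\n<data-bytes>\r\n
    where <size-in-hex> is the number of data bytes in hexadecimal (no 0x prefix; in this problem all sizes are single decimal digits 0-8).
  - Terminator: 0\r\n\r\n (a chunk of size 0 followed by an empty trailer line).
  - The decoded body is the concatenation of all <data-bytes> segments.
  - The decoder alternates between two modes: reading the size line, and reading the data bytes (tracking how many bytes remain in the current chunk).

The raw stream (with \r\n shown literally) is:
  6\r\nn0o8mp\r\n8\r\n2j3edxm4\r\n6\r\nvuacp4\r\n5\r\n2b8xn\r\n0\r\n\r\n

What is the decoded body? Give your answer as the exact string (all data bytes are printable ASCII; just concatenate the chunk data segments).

Answer: n0o8mp2j3edxm4vuacp42b8xn

Derivation:
Chunk 1: stream[0..1]='6' size=0x6=6, data at stream[3..9]='n0o8mp' -> body[0..6], body so far='n0o8mp'
Chunk 2: stream[11..12]='8' size=0x8=8, data at stream[14..22]='2j3edxm4' -> body[6..14], body so far='n0o8mp2j3edxm4'
Chunk 3: stream[24..25]='6' size=0x6=6, data at stream[27..33]='vuacp4' -> body[14..20], body so far='n0o8mp2j3edxm4vuacp4'
Chunk 4: stream[35..36]='5' size=0x5=5, data at stream[38..43]='2b8xn' -> body[20..25], body so far='n0o8mp2j3edxm4vuacp42b8xn'
Chunk 5: stream[45..46]='0' size=0 (terminator). Final body='n0o8mp2j3edxm4vuacp42b8xn' (25 bytes)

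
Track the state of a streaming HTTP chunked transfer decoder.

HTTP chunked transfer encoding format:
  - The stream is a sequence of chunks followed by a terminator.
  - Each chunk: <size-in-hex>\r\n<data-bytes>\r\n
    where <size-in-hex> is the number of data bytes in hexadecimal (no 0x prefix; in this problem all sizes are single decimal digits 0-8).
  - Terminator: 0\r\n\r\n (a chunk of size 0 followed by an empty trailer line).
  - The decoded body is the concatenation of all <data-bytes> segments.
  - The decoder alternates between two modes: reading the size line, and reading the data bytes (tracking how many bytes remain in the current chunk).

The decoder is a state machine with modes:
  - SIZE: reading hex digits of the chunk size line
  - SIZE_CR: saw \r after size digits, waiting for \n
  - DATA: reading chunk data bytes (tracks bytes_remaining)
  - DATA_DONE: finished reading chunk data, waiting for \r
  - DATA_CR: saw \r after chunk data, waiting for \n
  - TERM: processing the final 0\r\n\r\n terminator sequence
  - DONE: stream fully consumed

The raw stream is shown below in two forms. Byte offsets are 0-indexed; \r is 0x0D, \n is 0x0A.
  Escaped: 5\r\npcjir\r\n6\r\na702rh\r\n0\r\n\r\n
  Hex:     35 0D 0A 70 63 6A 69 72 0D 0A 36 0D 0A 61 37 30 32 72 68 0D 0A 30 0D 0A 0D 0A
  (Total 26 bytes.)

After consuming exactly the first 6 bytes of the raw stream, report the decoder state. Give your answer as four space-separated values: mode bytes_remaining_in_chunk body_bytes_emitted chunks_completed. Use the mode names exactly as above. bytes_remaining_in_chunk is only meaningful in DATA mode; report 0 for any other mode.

Answer: DATA 2 3 0

Derivation:
Byte 0 = '5': mode=SIZE remaining=0 emitted=0 chunks_done=0
Byte 1 = 0x0D: mode=SIZE_CR remaining=0 emitted=0 chunks_done=0
Byte 2 = 0x0A: mode=DATA remaining=5 emitted=0 chunks_done=0
Byte 3 = 'p': mode=DATA remaining=4 emitted=1 chunks_done=0
Byte 4 = 'c': mode=DATA remaining=3 emitted=2 chunks_done=0
Byte 5 = 'j': mode=DATA remaining=2 emitted=3 chunks_done=0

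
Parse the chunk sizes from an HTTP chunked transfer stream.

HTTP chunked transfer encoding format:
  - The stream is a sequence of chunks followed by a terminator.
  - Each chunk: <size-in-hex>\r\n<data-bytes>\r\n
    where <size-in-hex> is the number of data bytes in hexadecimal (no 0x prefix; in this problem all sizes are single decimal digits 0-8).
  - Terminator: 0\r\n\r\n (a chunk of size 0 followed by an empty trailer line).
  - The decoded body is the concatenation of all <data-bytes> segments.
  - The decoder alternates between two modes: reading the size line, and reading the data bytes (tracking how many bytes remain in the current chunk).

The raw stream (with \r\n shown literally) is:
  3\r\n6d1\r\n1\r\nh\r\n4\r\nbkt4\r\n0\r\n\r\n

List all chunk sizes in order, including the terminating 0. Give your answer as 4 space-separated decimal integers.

Chunk 1: stream[0..1]='3' size=0x3=3, data at stream[3..6]='6d1' -> body[0..3], body so far='6d1'
Chunk 2: stream[8..9]='1' size=0x1=1, data at stream[11..12]='h' -> body[3..4], body so far='6d1h'
Chunk 3: stream[14..15]='4' size=0x4=4, data at stream[17..21]='bkt4' -> body[4..8], body so far='6d1hbkt4'
Chunk 4: stream[23..24]='0' size=0 (terminator). Final body='6d1hbkt4' (8 bytes)

Answer: 3 1 4 0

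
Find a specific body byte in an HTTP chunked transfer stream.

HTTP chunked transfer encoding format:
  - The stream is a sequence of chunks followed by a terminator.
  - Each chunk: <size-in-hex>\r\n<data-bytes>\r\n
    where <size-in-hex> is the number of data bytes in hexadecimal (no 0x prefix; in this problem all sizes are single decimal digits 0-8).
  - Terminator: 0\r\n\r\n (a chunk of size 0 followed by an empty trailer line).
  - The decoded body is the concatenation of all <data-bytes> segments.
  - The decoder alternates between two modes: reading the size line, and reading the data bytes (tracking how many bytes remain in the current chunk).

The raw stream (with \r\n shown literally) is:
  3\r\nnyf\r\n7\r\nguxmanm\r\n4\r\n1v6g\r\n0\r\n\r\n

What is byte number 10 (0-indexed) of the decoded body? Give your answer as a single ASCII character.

Answer: 1

Derivation:
Chunk 1: stream[0..1]='3' size=0x3=3, data at stream[3..6]='nyf' -> body[0..3], body so far='nyf'
Chunk 2: stream[8..9]='7' size=0x7=7, data at stream[11..18]='guxmanm' -> body[3..10], body so far='nyfguxmanm'
Chunk 3: stream[20..21]='4' size=0x4=4, data at stream[23..27]='1v6g' -> body[10..14], body so far='nyfguxmanm1v6g'
Chunk 4: stream[29..30]='0' size=0 (terminator). Final body='nyfguxmanm1v6g' (14 bytes)
Body byte 10 = '1'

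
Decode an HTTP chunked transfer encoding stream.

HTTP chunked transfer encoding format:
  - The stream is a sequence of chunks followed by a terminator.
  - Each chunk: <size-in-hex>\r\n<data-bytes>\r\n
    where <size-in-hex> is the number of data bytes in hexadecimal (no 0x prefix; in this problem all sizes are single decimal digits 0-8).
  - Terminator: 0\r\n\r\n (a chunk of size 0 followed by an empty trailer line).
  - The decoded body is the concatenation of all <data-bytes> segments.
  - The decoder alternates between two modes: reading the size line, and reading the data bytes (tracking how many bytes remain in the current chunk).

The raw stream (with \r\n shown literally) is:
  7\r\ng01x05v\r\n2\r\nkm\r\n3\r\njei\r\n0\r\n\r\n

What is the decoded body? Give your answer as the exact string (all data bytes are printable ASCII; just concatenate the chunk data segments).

Chunk 1: stream[0..1]='7' size=0x7=7, data at stream[3..10]='g01x05v' -> body[0..7], body so far='g01x05v'
Chunk 2: stream[12..13]='2' size=0x2=2, data at stream[15..17]='km' -> body[7..9], body so far='g01x05vkm'
Chunk 3: stream[19..20]='3' size=0x3=3, data at stream[22..25]='jei' -> body[9..12], body so far='g01x05vkmjei'
Chunk 4: stream[27..28]='0' size=0 (terminator). Final body='g01x05vkmjei' (12 bytes)

Answer: g01x05vkmjei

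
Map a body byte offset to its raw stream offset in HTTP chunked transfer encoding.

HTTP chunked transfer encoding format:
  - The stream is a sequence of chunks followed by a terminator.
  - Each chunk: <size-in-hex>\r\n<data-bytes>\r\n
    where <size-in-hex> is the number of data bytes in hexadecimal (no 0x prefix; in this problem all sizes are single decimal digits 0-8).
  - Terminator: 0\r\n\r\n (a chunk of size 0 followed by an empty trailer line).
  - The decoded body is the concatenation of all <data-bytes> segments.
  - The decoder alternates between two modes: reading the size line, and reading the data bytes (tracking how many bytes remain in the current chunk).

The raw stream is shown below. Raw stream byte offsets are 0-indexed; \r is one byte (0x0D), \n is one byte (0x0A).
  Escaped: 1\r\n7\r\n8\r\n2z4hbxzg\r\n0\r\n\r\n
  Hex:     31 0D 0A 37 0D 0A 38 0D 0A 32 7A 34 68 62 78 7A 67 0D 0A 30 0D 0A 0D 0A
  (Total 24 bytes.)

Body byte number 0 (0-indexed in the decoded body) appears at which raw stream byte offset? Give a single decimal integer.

Chunk 1: stream[0..1]='1' size=0x1=1, data at stream[3..4]='7' -> body[0..1], body so far='7'
Chunk 2: stream[6..7]='8' size=0x8=8, data at stream[9..17]='2z4hbxzg' -> body[1..9], body so far='72z4hbxzg'
Chunk 3: stream[19..20]='0' size=0 (terminator). Final body='72z4hbxzg' (9 bytes)
Body byte 0 at stream offset 3

Answer: 3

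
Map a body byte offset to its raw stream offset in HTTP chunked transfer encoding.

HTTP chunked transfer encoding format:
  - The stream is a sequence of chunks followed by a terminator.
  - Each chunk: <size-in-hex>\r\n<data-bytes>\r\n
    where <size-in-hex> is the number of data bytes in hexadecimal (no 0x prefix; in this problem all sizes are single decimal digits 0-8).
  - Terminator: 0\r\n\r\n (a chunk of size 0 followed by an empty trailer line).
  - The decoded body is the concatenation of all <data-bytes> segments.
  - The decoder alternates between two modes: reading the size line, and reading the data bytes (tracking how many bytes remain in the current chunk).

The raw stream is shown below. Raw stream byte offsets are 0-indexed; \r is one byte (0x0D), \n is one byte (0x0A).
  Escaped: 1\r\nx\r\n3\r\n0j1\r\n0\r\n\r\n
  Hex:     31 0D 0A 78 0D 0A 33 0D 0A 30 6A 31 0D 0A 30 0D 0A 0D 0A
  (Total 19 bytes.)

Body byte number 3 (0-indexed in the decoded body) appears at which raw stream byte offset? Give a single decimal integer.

Answer: 11

Derivation:
Chunk 1: stream[0..1]='1' size=0x1=1, data at stream[3..4]='x' -> body[0..1], body so far='x'
Chunk 2: stream[6..7]='3' size=0x3=3, data at stream[9..12]='0j1' -> body[1..4], body so far='x0j1'
Chunk 3: stream[14..15]='0' size=0 (terminator). Final body='x0j1' (4 bytes)
Body byte 3 at stream offset 11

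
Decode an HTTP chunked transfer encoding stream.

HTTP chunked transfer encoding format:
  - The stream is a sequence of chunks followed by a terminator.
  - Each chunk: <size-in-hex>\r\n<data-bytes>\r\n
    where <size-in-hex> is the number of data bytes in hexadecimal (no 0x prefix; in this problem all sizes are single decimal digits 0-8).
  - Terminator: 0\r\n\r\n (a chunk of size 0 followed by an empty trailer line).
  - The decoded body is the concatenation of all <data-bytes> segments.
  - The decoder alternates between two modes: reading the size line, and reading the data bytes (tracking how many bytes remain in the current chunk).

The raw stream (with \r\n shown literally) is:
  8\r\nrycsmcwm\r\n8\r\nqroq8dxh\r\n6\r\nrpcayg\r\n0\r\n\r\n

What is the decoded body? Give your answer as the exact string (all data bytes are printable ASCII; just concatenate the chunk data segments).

Chunk 1: stream[0..1]='8' size=0x8=8, data at stream[3..11]='rycsmcwm' -> body[0..8], body so far='rycsmcwm'
Chunk 2: stream[13..14]='8' size=0x8=8, data at stream[16..24]='qroq8dxh' -> body[8..16], body so far='rycsmcwmqroq8dxh'
Chunk 3: stream[26..27]='6' size=0x6=6, data at stream[29..35]='rpcayg' -> body[16..22], body so far='rycsmcwmqroq8dxhrpcayg'
Chunk 4: stream[37..38]='0' size=0 (terminator). Final body='rycsmcwmqroq8dxhrpcayg' (22 bytes)

Answer: rycsmcwmqroq8dxhrpcayg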